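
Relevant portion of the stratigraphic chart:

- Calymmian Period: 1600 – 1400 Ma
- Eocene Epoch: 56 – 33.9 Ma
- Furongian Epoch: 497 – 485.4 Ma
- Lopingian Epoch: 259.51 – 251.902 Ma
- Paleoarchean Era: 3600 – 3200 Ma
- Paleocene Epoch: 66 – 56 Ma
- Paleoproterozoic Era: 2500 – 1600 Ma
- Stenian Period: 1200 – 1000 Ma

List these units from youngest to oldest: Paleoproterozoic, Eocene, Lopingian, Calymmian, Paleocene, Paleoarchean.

Sorting by start age (ascending Ma, since larger Ma = older): Eocene began 56, Paleocene began 66, Lopingian began 259.51, Calymmian began 1600, Paleoproterozoic began 2500, Paleoarchean began 3600.

Eocene → Paleocene → Lopingian → Calymmian → Paleoproterozoic → Paleoarchean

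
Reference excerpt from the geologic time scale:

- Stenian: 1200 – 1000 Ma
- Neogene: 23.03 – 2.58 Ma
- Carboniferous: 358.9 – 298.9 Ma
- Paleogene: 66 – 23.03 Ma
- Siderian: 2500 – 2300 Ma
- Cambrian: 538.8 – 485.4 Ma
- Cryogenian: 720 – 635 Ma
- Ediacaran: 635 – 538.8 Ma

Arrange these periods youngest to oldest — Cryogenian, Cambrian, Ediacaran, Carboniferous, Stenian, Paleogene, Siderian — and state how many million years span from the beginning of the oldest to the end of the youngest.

Start ages (Ma): Siderian 2500, Stenian 1200, Cryogenian 720, Ediacaran 635, Cambrian 538.8, Carboniferous 358.9, Paleogene 66.
Ordered youngest to oldest: Paleogene, Carboniferous, Cambrian, Ediacaran, Cryogenian, Stenian, Siderian.
Span = 2500 − 23.03 = 2476.97 Myr.

Paleogene, Carboniferous, Cambrian, Ediacaran, Cryogenian, Stenian, Siderian; total span 2476.97 Myr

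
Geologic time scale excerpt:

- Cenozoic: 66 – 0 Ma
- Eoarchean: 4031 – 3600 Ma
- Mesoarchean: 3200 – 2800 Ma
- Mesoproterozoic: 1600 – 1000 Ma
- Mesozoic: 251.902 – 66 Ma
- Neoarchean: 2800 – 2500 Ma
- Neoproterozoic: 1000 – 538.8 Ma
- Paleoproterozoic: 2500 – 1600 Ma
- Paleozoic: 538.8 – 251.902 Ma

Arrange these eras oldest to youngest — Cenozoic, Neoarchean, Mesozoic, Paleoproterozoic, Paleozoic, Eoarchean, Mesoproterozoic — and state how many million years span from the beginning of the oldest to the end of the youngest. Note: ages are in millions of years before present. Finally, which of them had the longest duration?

Start ages (Ma): Eoarchean 4031, Neoarchean 2800, Paleoproterozoic 2500, Mesoproterozoic 1600, Paleozoic 538.8, Mesozoic 251.902, Cenozoic 66.
Ordered oldest to youngest: Eoarchean, Neoarchean, Paleoproterozoic, Mesoproterozoic, Paleozoic, Mesozoic, Cenozoic.
Span = 4031 − 0 = 4031 Myr.
Durations: Mesoproterozoic 600, Neoarchean 300, Paleozoic 286.898, Paleoproterozoic 900, Mesozoic 185.902, Eoarchean 431, Cenozoic 66 → longest is Paleoproterozoic (900 Myr).

Eoarchean → Neoarchean → Paleoproterozoic → Mesoproterozoic → Paleozoic → Mesozoic → Cenozoic; total span 4031 Myr; longest is Paleoproterozoic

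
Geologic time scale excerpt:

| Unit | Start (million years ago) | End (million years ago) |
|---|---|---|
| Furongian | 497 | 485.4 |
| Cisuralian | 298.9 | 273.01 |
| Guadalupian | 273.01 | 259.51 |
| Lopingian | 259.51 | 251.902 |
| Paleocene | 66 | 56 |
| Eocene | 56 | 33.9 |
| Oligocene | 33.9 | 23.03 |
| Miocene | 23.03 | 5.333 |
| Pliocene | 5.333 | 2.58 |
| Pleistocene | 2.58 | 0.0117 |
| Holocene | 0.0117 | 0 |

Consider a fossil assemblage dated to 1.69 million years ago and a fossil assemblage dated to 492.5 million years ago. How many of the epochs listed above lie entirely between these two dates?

8

The older date is 492.5 Ma and the younger is 1.69 Ma.
Epochs with start < 492.5 and end > 1.69 Ma: Cisuralian (298.9–273.01), Guadalupian (273.01–259.51), Lopingian (259.51–251.902), Paleocene (66–56), Eocene (56–33.9), Oligocene (33.9–23.03), Miocene (23.03–5.333), Pliocene (5.333–2.58).
That is 8 complete epochs.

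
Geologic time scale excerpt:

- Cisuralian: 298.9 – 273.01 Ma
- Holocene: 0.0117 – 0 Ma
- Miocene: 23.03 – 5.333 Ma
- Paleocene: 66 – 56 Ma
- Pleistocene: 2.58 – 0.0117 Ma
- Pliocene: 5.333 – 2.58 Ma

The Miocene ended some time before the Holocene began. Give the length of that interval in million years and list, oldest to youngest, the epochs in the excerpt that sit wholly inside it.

5.3213 million years; Pliocene, Pleistocene

The Miocene closes at 5.333 Ma and the Holocene opens at 0.0117 Ma, so the interval is 5.333 − 0.0117 = 5.3213 Myr.
An epoch fits inside if it starts at or after 5.333 Ma and ends at or before 0.0117 Ma; oldest first that gives Pliocene, Pleistocene.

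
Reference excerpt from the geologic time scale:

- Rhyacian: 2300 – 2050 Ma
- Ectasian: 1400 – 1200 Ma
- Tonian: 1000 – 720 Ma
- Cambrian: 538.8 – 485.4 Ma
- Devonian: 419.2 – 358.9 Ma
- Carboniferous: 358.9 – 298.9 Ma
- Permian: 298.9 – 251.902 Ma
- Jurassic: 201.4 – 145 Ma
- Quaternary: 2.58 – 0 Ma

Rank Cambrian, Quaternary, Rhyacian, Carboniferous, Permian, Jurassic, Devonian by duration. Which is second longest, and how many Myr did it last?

Start − end for each: Cambrian 538.8 − 485.4 = 53.4; Quaternary 2.58 − 0 = 2.58; Rhyacian 2300 − 2050 = 250; Carboniferous 358.9 − 298.9 = 60; Permian 298.9 − 251.902 = 46.998; Jurassic 201.4 − 145 = 56.4; Devonian 419.2 − 358.9 = 60.3.
Ranking these from longest: Rhyacian > Devonian > Carboniferous > Jurassic > Cambrian > Permian > Quaternary.
Position 2 in that ranking is Devonian, which lasted 60.3 Myr.

Devonian, 60.3 million years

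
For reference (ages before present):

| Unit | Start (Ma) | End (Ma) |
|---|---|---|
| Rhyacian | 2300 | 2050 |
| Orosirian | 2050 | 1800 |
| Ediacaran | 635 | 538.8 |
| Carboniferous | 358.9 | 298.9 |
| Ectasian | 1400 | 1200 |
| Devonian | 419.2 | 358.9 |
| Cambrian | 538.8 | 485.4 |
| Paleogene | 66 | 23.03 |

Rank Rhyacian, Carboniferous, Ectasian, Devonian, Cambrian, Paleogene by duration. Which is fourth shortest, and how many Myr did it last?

Start − end for each: Rhyacian 2300 − 2050 = 250; Carboniferous 358.9 − 298.9 = 60; Ectasian 1400 − 1200 = 200; Devonian 419.2 − 358.9 = 60.3; Cambrian 538.8 − 485.4 = 53.4; Paleogene 66 − 23.03 = 42.97.
Ranking these from shortest: Paleogene < Cambrian < Carboniferous < Devonian < Ectasian < Rhyacian.
Position 4 in that ranking is Devonian, which lasted 60.3 Myr.

Devonian, 60.3 million years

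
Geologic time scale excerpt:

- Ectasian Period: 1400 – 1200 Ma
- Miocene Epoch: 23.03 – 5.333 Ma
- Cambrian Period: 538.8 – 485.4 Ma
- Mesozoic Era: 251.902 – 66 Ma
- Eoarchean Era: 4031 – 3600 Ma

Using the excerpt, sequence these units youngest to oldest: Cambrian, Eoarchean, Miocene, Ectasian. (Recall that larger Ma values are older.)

Miocene, then Cambrian, then Ectasian, then Eoarchean

The oldest of these is Eoarchean (starts 4031 Ma) and the youngest is Miocene (ends 5.333 Ma).
In between, by decreasing start age: Ectasian (1400), Cambrian (538.8).
Listing youngest first means reversing that sequence.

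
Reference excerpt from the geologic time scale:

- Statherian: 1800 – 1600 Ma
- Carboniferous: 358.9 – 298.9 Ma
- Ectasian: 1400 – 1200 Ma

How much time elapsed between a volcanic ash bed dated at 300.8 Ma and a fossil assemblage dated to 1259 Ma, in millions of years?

1259 − 300.8 = 958.2 million years.

958.2 million years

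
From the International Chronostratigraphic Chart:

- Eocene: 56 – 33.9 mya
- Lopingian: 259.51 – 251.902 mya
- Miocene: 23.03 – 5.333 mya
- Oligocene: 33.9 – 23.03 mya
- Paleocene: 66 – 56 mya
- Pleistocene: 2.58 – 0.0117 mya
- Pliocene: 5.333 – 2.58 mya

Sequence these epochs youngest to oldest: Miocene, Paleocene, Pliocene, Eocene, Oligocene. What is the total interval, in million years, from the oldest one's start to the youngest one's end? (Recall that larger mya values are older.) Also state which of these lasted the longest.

Pliocene → Miocene → Oligocene → Eocene → Paleocene; total span 63.42 Myr; longest is Eocene

From the excerpt: Miocene 23.03–5.333; Paleocene 66–56; Pliocene 5.333–2.58; Eocene 56–33.9; Oligocene 33.9–23.03 (Ma).
Larger Ma is earlier, so the oldest is Paleocene and the youngest is Pliocene; youngest to oldest: Pliocene, Miocene, Oligocene, Eocene, Paleocene.
Oldest start 66 minus youngest end 2.58 gives 63.42 Myr overall.
Individual lengths (start − end): Miocene 17.697; Oligocene 10.87; Paleocene 10; Eocene 22.1; Pliocene 2.753. The largest is Eocene at 22.1 Myr.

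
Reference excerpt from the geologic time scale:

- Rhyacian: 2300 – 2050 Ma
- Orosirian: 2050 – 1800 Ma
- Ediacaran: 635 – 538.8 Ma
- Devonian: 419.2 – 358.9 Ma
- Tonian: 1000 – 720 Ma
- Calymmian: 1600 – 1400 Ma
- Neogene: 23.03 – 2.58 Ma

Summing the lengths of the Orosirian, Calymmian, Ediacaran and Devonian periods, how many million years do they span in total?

Each duration: Orosirian = 250; Calymmian = 200; Ediacaran = 96.2; Devonian = 60.3.
Sum: 250 + 200 + 96.2 + 60.3 = 606.5 Myr.

606.5 million years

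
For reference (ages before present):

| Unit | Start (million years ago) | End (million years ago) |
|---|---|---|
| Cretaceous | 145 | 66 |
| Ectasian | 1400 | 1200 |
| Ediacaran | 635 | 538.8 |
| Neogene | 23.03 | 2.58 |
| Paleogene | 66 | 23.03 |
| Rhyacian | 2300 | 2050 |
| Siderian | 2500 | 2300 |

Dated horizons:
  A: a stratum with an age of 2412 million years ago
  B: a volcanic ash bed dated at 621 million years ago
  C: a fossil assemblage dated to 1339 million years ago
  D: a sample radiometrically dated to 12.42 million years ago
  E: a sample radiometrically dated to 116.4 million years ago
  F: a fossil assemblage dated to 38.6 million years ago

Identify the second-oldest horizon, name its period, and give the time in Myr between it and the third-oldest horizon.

Larger Ma means older, so oldest first: A 2412 > C 1339 > B 621 > E 116.4 > F 38.6 > D 12.42.
Counting 2 along gives C (1339 Ma); the excerpt puts that inside the Ectasian, 1400–1200 Ma.
Next in line is B (621 Ma), and 1339 − 621 = 718 Myr.

C, in the Ectasian; 718 million years to B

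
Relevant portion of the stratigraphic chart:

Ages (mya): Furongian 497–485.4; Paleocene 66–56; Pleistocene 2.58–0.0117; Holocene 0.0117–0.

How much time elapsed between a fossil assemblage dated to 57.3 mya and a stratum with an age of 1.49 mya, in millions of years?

55.81 million years

57.3 − 1.49 = 55.81 million years.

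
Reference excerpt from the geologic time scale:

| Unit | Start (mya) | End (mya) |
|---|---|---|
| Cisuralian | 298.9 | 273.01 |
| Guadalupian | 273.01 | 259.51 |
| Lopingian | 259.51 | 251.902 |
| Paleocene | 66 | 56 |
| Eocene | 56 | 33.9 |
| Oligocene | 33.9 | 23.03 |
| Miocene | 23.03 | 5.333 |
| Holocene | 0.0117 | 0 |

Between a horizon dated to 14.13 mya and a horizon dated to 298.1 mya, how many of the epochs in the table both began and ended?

298.1 Ma sits inside the Cisuralian (298.9–273.01) and 14.13 Ma inside the Miocene (23.03–5.333); neither of those is wholly between the two dates.
The listed epochs lying completely between them are Guadalupian, Lopingian, Paleocene, Eocene, Oligocene — 5 in all.

5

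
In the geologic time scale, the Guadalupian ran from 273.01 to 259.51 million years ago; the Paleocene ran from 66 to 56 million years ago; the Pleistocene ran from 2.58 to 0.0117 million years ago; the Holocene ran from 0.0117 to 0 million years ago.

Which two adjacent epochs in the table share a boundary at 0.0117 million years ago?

The Pleistocene ends at 0.0117 million years ago and the Holocene begins at 0.0117 million years ago, so they share that boundary.

Pleistocene and Holocene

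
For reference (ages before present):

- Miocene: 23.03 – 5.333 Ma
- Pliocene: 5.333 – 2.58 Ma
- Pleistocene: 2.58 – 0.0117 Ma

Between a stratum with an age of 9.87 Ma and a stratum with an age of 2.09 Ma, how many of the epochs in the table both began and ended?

The older date is 9.87 Ma and the younger is 2.09 Ma.
Epochs with start < 9.87 and end > 2.09 Ma: Pliocene (5.333–2.58).
That is 1 complete epoch.

1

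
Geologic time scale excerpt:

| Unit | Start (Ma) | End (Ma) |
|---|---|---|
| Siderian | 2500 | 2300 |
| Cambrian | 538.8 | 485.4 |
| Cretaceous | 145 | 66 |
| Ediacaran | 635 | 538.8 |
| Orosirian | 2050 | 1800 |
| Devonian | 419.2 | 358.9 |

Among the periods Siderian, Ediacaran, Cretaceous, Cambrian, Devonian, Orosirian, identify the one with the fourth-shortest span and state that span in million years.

Durations: Siderian 200; Ediacaran 96.2; Cretaceous 79; Cambrian 53.4; Devonian 60.3; Orosirian 250 Myr.
Sorted shortest-first: Cambrian (53.4), Devonian (60.3), Cretaceous (79), Ediacaran (96.2), Siderian (200), Orosirian (250).
The fourth shortest is Ediacaran at 96.2 Myr.

Ediacaran, 96.2 million years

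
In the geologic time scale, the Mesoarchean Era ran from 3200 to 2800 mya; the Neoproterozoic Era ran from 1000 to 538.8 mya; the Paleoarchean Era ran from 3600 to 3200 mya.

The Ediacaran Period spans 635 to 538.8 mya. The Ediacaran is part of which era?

The Ediacaran (635–538.8 Ma) lies entirely within 1000–538.8 Ma, the Neoproterozoic Era.

Neoproterozoic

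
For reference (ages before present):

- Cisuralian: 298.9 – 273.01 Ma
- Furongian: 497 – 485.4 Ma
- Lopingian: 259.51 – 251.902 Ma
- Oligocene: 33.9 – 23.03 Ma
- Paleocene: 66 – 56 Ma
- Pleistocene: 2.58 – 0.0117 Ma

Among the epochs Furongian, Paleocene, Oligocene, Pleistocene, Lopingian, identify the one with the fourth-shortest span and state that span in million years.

Oligocene, 10.87 million years

Durations: Furongian 11.6; Paleocene 10; Oligocene 10.87; Pleistocene 2.5683; Lopingian 7.608 Myr.
Sorted shortest-first: Pleistocene (2.5683), Lopingian (7.608), Paleocene (10), Oligocene (10.87), Furongian (11.6).
The fourth shortest is Oligocene at 10.87 Myr.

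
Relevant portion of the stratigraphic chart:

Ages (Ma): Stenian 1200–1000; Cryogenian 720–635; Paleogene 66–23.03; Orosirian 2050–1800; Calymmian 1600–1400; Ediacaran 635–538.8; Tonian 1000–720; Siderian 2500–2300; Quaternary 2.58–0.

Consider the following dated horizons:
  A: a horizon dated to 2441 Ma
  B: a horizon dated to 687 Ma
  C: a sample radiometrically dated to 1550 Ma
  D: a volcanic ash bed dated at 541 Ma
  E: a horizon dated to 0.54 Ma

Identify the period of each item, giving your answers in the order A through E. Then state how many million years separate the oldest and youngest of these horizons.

Match each age against the start–end ranges in the excerpt: A = 2441 Ma → Siderian (2500–2300); B = 687 Ma → Cryogenian (720–635); C = 1550 Ma → Calymmian (1600–1400); D = 541 Ma → Ediacaran (635–538.8); E = 0.54 Ma → Quaternary (2.58–0).
The largest age is 2441 Ma and the smallest is 0.54 Ma; their difference is 2440.46 Myr.

A — Siderian; B — Cryogenian; C — Calymmian; D — Ediacaran; E — Quaternary; span 2440.46 million years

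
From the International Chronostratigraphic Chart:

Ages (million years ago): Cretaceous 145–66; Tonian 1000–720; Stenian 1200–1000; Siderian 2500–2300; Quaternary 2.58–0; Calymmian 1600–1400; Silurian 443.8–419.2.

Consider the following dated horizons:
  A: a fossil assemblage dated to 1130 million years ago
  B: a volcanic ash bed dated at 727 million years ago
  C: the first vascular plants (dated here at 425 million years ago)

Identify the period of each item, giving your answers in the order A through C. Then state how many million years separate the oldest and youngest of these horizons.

Match each age against the start–end ranges in the excerpt: A = 1130 Ma → Stenian (1200–1000); B = 727 Ma → Tonian (1000–720); C = 425 Ma → Silurian (443.8–419.2).
The largest age is 1130 Ma and the smallest is 425 Ma; their difference is 705 Myr.

A — Stenian; B — Tonian; C — Silurian; span 705 million years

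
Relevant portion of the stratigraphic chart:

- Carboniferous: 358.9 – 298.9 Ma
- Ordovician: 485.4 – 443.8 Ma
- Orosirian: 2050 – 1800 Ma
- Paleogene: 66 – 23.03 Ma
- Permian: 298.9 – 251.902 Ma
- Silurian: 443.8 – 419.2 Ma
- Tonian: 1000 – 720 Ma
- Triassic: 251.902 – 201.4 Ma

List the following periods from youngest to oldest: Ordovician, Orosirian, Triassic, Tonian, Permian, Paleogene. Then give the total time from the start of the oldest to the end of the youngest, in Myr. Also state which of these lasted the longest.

Paleogene → Triassic → Permian → Ordovician → Tonian → Orosirian; total span 2026.97 Myr; longest is Tonian

Start ages (Ma): Orosirian 2050, Tonian 1000, Ordovician 485.4, Permian 298.9, Triassic 251.902, Paleogene 66.
Ordered youngest to oldest: Paleogene, Triassic, Permian, Ordovician, Tonian, Orosirian.
Span = 2050 − 23.03 = 2026.97 Myr.
Durations: Triassic 50.502, Tonian 280, Orosirian 250, Permian 46.998, Ordovician 41.6, Paleogene 42.97 → longest is Tonian (280 Myr).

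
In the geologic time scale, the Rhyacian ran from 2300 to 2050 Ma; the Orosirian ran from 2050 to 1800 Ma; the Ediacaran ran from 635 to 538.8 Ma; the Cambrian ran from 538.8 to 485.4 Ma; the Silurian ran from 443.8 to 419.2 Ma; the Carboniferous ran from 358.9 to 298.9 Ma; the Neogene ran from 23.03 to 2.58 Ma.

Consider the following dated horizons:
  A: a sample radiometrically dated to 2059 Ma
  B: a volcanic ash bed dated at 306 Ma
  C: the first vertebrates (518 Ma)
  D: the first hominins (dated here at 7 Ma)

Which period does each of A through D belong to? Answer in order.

Match each age against the start–end ranges in the excerpt: A = 2059 Ma → Rhyacian (2300–2050); B = 306 Ma → Carboniferous (358.9–298.9); C = 518 Ma → Cambrian (538.8–485.4); D = 7 Ma → Neogene (23.03–2.58).

A — Rhyacian; B — Carboniferous; C — Cambrian; D — Neogene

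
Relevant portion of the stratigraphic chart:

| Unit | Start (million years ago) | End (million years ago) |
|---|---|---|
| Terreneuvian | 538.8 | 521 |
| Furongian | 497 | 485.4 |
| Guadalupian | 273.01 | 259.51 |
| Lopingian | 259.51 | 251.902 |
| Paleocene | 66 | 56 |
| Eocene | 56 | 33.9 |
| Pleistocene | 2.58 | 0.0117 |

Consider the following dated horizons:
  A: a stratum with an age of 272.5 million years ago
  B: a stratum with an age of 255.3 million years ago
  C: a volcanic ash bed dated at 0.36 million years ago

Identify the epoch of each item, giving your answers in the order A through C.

A — Guadalupian; B — Lopingian; C — Pleistocene

A: 272.5 Ma lies in 273.01–259.51 Ma, so Guadalupian.
B: 255.3 Ma lies in 259.51–251.902 Ma, so Lopingian.
C: 0.36 Ma lies in 2.58–0.0117 Ma, so Pleistocene.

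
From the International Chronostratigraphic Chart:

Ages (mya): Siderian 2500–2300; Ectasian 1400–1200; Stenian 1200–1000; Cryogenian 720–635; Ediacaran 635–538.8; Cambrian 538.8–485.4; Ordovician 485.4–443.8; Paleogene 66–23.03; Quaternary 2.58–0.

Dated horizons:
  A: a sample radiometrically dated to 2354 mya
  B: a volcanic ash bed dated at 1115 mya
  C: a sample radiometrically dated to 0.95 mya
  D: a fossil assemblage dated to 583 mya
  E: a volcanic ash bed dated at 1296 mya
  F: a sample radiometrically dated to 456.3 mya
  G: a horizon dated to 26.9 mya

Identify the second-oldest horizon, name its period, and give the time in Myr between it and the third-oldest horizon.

Larger Ma means older, so oldest first: A 2354 > E 1296 > B 1115 > D 583 > F 456.3 > G 26.9 > C 0.95.
Counting 2 along gives E (1296 Ma); the excerpt puts that inside the Ectasian, 1400–1200 Ma.
Next in line is B (1115 Ma), and 1296 − 1115 = 181 Myr.

E, in the Ectasian; 181 million years to B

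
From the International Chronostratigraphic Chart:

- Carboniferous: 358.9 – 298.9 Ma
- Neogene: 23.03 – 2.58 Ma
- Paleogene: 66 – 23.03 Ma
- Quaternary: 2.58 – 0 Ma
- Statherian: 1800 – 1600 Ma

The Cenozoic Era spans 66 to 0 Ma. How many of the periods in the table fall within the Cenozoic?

3

Periods inside 66–0 Ma: Paleogene, Neogene, Quaternary — 3 in total.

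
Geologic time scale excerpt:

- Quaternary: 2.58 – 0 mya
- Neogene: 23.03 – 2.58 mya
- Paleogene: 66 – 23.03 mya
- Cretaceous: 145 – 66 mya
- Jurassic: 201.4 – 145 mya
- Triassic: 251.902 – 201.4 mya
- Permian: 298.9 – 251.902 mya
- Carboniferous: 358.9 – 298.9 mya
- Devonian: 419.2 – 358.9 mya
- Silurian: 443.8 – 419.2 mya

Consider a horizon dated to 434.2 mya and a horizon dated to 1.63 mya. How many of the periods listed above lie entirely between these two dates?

8

434.2 Ma sits inside the Silurian (443.8–419.2) and 1.63 Ma inside the Quaternary (2.58–0); neither of those is wholly between the two dates.
The listed periods lying completely between them are Devonian, Carboniferous, Permian, Triassic, Jurassic, Cretaceous, Paleogene, Neogene — 8 in all.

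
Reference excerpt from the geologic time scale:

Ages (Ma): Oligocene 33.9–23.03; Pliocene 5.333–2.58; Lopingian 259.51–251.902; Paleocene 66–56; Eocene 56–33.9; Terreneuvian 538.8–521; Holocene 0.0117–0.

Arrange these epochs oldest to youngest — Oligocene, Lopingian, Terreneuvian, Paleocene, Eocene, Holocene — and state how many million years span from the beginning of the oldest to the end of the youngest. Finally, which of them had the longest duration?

From the excerpt: Oligocene 33.9–23.03; Lopingian 259.51–251.902; Terreneuvian 538.8–521; Paleocene 66–56; Eocene 56–33.9; Holocene 0.0117–0 (Ma).
Larger Ma is earlier, so the oldest is Terreneuvian and the youngest is Holocene; oldest to youngest: Terreneuvian, Lopingian, Paleocene, Eocene, Oligocene, Holocene.
Oldest start 538.8 minus youngest end 0 gives 538.8 Myr overall.
Individual lengths (start − end): Lopingian 7.608; Holocene 0.0117; Paleocene 10; Terreneuvian 17.8; Oligocene 10.87; Eocene 22.1. The largest is Eocene at 22.1 Myr.

Terreneuvian → Lopingian → Paleocene → Eocene → Oligocene → Holocene; total span 538.8 Myr; longest is Eocene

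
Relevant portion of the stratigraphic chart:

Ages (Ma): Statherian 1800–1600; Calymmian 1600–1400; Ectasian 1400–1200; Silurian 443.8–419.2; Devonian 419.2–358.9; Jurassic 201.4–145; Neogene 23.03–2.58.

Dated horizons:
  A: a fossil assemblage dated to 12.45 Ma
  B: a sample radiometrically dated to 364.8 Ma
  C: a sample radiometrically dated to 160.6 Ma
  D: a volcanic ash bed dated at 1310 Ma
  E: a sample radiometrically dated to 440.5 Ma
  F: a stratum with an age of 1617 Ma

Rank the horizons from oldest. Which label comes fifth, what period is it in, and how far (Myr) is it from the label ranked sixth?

C, in the Jurassic; 148.15 million years to A

Larger Ma means older, so oldest first: F 1617 > D 1310 > E 440.5 > B 364.8 > C 160.6 > A 12.45.
Counting 5 along gives C (160.6 Ma); the excerpt puts that inside the Jurassic, 201.4–145 Ma.
Next in line is A (12.45 Ma), and 160.6 − 12.45 = 148.15 Myr.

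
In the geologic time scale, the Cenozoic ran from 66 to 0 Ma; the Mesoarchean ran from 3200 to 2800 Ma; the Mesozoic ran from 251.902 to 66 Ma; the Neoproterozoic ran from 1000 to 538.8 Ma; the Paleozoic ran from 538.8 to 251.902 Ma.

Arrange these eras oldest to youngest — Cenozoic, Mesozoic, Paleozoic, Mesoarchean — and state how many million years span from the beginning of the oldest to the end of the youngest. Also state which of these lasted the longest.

From the excerpt: Cenozoic 66–0; Mesozoic 251.902–66; Paleozoic 538.8–251.902; Mesoarchean 3200–2800 (Ma).
Larger Ma is earlier, so the oldest is Mesoarchean and the youngest is Cenozoic; oldest to youngest: Mesoarchean, Paleozoic, Mesozoic, Cenozoic.
Oldest start 3200 minus youngest end 0 gives 3200 Myr overall.
Individual lengths (start − end): Cenozoic 66; Paleozoic 286.898; Mesoarchean 400; Mesozoic 185.902. The largest is Mesoarchean at 400 Myr.

Mesoarchean → Paleozoic → Mesozoic → Cenozoic; total span 3200 Myr; longest is Mesoarchean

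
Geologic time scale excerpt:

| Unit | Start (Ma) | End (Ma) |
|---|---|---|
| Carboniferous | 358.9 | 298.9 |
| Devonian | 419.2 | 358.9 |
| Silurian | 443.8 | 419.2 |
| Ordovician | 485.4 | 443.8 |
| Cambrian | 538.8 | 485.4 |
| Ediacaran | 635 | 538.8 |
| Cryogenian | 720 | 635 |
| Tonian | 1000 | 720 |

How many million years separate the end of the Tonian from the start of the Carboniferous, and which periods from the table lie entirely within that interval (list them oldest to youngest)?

361.1 million years; Cryogenian, Ediacaran, Cambrian, Ordovician, Silurian, Devonian

End of Tonian = 720 Ma; start of Carboniferous = 358.9 Ma.
Gap = 720 − 358.9 = 361.1 Myr.
Periods wholly inside 720–358.9 Ma: Cryogenian (720–635), Ediacaran (635–538.8), Cambrian (538.8–485.4), Ordovician (485.4–443.8), Silurian (443.8–419.2), Devonian (419.2–358.9).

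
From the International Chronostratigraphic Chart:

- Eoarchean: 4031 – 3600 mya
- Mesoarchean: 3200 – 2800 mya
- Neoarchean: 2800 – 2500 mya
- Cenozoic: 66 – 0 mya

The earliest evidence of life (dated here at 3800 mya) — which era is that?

3800 Ma lies between 4031 and 3600 Ma, so it falls in the Eoarchean.

Eoarchean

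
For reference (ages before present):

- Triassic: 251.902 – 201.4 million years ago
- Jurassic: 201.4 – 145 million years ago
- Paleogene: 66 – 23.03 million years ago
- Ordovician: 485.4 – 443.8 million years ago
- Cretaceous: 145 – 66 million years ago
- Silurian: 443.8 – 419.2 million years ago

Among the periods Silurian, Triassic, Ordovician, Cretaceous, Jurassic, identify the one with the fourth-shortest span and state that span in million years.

Jurassic, 56.4 million years

Start − end for each: Silurian 443.8 − 419.2 = 24.6; Triassic 251.902 − 201.4 = 50.502; Ordovician 485.4 − 443.8 = 41.6; Cretaceous 145 − 66 = 79; Jurassic 201.4 − 145 = 56.4.
Ranking these from shortest: Silurian < Ordovician < Triassic < Jurassic < Cretaceous.
Position 4 in that ranking is Jurassic, which lasted 56.4 Myr.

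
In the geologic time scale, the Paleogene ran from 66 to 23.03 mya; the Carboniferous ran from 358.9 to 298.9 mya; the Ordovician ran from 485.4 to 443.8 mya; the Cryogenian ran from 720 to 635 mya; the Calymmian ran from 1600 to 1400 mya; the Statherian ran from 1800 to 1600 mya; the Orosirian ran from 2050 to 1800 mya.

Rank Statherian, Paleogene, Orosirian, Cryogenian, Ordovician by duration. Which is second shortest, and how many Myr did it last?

Start − end for each: Statherian 1800 − 1600 = 200; Paleogene 66 − 23.03 = 42.97; Orosirian 2050 − 1800 = 250; Cryogenian 720 − 635 = 85; Ordovician 485.4 − 443.8 = 41.6.
Ranking these from shortest: Ordovician < Paleogene < Cryogenian < Statherian < Orosirian.
Position 2 in that ranking is Paleogene, which lasted 42.97 Myr.

Paleogene, 42.97 million years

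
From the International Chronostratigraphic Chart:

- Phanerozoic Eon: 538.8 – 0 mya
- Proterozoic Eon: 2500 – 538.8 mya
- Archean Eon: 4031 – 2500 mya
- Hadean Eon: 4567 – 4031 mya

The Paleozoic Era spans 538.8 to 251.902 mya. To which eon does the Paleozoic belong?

Phanerozoic

The Paleozoic (538.8–251.902 Ma) lies entirely within 538.8–0 Ma, the Phanerozoic Eon.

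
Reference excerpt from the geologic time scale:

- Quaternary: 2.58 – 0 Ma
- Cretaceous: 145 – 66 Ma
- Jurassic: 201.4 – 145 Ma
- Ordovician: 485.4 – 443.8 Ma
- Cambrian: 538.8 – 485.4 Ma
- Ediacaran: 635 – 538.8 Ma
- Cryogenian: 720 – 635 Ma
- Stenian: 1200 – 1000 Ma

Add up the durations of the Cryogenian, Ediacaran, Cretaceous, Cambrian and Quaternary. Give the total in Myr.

Duration is start − end for each: (720 − 635) + (635 − 538.8) + (145 − 66) + (538.8 − 485.4) + (2.58 − 0).
That is 85 + 96.2 + 79 + 53.4 + 2.58, which totals 316.18 million years.

316.18 million years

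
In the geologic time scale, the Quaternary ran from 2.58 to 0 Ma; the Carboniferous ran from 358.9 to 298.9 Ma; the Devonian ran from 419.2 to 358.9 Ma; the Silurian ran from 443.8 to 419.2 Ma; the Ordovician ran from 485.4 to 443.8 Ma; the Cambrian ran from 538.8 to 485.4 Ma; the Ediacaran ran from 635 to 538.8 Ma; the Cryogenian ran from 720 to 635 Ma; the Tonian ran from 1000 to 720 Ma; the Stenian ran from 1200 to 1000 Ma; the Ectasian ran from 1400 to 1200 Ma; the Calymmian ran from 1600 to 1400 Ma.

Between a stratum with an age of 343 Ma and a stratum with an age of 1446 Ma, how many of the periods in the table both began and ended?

1446 Ma sits inside the Calymmian (1600–1400) and 343 Ma inside the Carboniferous (358.9–298.9); neither of those is wholly between the two dates.
The listed periods lying completely between them are Ectasian, Stenian, Tonian, Cryogenian, Ediacaran, Cambrian, Ordovician, Silurian, Devonian — 9 in all.

9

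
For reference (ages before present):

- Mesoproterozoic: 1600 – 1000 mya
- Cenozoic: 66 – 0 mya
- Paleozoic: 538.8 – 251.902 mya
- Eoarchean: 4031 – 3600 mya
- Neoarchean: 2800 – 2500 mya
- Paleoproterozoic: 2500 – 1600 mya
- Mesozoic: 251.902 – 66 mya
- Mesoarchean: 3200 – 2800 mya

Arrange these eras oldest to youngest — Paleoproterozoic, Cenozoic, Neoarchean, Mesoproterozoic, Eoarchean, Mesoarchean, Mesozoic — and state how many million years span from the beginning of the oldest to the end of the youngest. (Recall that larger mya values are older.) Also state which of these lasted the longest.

From the excerpt: Paleoproterozoic 2500–1600; Cenozoic 66–0; Neoarchean 2800–2500; Mesoproterozoic 1600–1000; Eoarchean 4031–3600; Mesoarchean 3200–2800; Mesozoic 251.902–66 (Ma).
Larger Ma is earlier, so the oldest is Eoarchean and the youngest is Cenozoic; oldest to youngest: Eoarchean, Mesoarchean, Neoarchean, Paleoproterozoic, Mesoproterozoic, Mesozoic, Cenozoic.
Oldest start 4031 minus youngest end 0 gives 4031 Myr overall.
Individual lengths (start − end): Mesoproterozoic 600; Mesoarchean 400; Mesozoic 185.902; Cenozoic 66; Eoarchean 431; Paleoproterozoic 900; Neoarchean 300. The largest is Paleoproterozoic at 900 Myr.

Eoarchean → Mesoarchean → Neoarchean → Paleoproterozoic → Mesoproterozoic → Mesozoic → Cenozoic; total span 4031 Myr; longest is Paleoproterozoic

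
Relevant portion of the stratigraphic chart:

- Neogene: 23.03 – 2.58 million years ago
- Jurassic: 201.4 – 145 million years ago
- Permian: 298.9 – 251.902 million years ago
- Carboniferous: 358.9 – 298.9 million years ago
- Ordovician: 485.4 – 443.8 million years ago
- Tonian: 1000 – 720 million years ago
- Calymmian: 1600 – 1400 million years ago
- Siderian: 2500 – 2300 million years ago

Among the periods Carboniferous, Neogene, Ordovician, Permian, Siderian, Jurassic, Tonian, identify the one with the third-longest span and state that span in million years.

Start − end for each: Carboniferous 358.9 − 298.9 = 60; Neogene 23.03 − 2.58 = 20.45; Ordovician 485.4 − 443.8 = 41.6; Permian 298.9 − 251.902 = 46.998; Siderian 2500 − 2300 = 200; Jurassic 201.4 − 145 = 56.4; Tonian 1000 − 720 = 280.
Ranking these from longest: Tonian > Siderian > Carboniferous > Jurassic > Permian > Ordovician > Neogene.
Position 3 in that ranking is Carboniferous, which lasted 60 Myr.

Carboniferous, 60 million years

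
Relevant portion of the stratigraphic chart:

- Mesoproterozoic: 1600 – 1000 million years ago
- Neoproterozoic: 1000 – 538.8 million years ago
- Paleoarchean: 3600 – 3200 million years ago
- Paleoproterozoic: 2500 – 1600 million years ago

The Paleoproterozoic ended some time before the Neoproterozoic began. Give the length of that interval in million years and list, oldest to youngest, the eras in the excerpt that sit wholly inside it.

600 million years; Mesoproterozoic

End of Paleoproterozoic = 1600 Ma; start of Neoproterozoic = 1000 Ma.
Gap = 1600 − 1000 = 600 Myr.
Eras wholly inside 1600–1000 Ma: Mesoproterozoic (1600–1000).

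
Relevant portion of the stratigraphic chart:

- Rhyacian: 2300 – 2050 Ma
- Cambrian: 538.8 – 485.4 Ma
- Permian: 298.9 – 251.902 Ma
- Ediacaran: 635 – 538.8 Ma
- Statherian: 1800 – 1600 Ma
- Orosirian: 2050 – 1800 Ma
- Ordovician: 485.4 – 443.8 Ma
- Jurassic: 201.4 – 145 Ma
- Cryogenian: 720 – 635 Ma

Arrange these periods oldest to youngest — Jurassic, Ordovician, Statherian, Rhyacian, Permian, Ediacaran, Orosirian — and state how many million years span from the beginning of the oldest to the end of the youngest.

Rhyacian, Orosirian, Statherian, Ediacaran, Ordovician, Permian, Jurassic; total span 2155 Myr

Start ages (Ma): Rhyacian 2300, Orosirian 2050, Statherian 1800, Ediacaran 635, Ordovician 485.4, Permian 298.9, Jurassic 201.4.
Ordered oldest to youngest: Rhyacian, Orosirian, Statherian, Ediacaran, Ordovician, Permian, Jurassic.
Span = 2300 − 145 = 2155 Myr.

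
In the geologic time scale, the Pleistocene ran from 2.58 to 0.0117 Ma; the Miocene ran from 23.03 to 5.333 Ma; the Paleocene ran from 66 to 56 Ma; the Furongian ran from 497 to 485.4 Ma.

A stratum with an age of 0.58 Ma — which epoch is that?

0.58 Ma lies between 2.58 and 0.0117 Ma, so it falls in the Pleistocene.

Pleistocene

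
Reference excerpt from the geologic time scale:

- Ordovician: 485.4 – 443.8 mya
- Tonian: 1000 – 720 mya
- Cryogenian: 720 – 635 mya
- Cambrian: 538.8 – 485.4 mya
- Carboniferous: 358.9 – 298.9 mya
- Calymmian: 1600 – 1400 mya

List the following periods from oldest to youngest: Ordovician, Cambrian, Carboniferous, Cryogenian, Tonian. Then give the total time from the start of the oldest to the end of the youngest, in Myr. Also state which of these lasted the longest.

From the excerpt: Ordovician 485.4–443.8; Cambrian 538.8–485.4; Carboniferous 358.9–298.9; Cryogenian 720–635; Tonian 1000–720 (Ma).
Larger Ma is earlier, so the oldest is Tonian and the youngest is Carboniferous; oldest to youngest: Tonian, Cryogenian, Cambrian, Ordovician, Carboniferous.
Oldest start 1000 minus youngest end 298.9 gives 701.1 Myr overall.
Individual lengths (start − end): Tonian 280; Carboniferous 60; Ordovician 41.6; Cambrian 53.4; Cryogenian 85. The largest is Tonian at 280 Myr.

Tonian, Cryogenian, Cambrian, Ordovician, Carboniferous; total span 701.1 Myr; longest is Tonian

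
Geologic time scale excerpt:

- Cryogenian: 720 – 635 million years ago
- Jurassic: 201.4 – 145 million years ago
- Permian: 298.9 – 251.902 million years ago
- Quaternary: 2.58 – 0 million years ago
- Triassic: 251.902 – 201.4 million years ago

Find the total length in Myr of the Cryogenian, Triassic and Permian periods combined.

182.5 million years

Each duration: Cryogenian = 85; Triassic = 50.502; Permian = 46.998.
Sum: 85 + 50.502 + 46.998 = 182.5 Myr.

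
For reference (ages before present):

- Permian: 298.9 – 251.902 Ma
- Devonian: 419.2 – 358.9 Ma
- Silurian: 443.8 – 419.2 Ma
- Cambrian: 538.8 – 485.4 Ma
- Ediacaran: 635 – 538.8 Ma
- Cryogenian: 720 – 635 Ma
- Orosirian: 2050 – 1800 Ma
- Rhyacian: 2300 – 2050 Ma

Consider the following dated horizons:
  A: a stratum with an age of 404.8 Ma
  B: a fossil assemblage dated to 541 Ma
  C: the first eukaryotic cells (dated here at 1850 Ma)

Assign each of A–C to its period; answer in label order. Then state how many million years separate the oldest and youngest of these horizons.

A — Devonian; B — Ediacaran; C — Orosirian; span 1445.2 million years

A: 404.8 Ma lies in 419.2–358.9 Ma, so Devonian.
B: 541 Ma lies in 635–538.8 Ma, so Ediacaran.
C: 1850 Ma lies in 2050–1800 Ma, so Orosirian.
Oldest = 1850 Ma, youngest = 404.8 Ma → span 1445.2 Myr.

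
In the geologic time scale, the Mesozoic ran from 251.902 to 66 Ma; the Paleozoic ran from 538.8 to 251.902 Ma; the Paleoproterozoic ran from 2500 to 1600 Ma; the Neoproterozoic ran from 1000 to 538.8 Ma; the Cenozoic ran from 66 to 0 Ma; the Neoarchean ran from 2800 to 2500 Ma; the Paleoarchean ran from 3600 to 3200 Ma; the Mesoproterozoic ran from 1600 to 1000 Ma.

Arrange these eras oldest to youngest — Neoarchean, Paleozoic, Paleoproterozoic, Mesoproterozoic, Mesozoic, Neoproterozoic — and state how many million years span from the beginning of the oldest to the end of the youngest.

Neoarchean → Paleoproterozoic → Mesoproterozoic → Neoproterozoic → Paleozoic → Mesozoic; total span 2734 Myr

Start ages (Ma): Neoarchean 2800, Paleoproterozoic 2500, Mesoproterozoic 1600, Neoproterozoic 1000, Paleozoic 538.8, Mesozoic 251.902.
Ordered oldest to youngest: Neoarchean, Paleoproterozoic, Mesoproterozoic, Neoproterozoic, Paleozoic, Mesozoic.
Span = 2800 − 66 = 2734 Myr.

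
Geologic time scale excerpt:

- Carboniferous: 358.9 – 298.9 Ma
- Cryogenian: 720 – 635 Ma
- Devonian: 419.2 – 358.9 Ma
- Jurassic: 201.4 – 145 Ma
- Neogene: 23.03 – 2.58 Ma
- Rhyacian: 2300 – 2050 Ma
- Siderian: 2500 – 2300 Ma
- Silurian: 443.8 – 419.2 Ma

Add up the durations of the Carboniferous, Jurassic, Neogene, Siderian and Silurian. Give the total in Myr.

361.45 million years

Duration is start − end for each: (358.9 − 298.9) + (201.4 − 145) + (23.03 − 2.58) + (2500 − 2300) + (443.8 − 419.2).
That is 60 + 56.4 + 20.45 + 200 + 24.6, which totals 361.45 million years.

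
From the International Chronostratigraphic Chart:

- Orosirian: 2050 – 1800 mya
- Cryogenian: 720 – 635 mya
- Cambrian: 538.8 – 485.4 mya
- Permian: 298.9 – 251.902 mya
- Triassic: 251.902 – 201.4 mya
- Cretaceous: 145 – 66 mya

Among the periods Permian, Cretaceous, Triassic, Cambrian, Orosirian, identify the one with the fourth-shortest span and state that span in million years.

Start − end for each: Permian 298.9 − 251.902 = 46.998; Cretaceous 145 − 66 = 79; Triassic 251.902 − 201.4 = 50.502; Cambrian 538.8 − 485.4 = 53.4; Orosirian 2050 − 1800 = 250.
Ranking these from shortest: Permian < Triassic < Cambrian < Cretaceous < Orosirian.
Position 4 in that ranking is Cretaceous, which lasted 79 Myr.

Cretaceous, 79 million years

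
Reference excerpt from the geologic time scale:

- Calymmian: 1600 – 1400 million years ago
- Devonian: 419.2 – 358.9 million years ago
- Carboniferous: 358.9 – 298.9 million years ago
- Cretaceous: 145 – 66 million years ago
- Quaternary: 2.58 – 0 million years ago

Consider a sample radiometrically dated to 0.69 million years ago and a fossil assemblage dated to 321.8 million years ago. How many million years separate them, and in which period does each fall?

321.11 million years apart; the first in the Quaternary, the second in the Carboniferous

Elapsed time: 321.8 − 0.69 = 321.11 Myr.
0.69 Ma lies within 2.58–0 Ma: Quaternary.
321.8 Ma lies within 358.9–298.9 Ma: Carboniferous.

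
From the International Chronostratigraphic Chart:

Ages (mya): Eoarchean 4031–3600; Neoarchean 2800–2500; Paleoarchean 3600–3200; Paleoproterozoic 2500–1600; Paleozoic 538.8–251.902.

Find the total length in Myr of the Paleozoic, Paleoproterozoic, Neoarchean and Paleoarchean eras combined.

1886.898 million years

Each duration: Paleozoic = 286.898; Paleoproterozoic = 900; Neoarchean = 300; Paleoarchean = 400.
Sum: 286.898 + 900 + 300 + 400 = 1886.898 Myr.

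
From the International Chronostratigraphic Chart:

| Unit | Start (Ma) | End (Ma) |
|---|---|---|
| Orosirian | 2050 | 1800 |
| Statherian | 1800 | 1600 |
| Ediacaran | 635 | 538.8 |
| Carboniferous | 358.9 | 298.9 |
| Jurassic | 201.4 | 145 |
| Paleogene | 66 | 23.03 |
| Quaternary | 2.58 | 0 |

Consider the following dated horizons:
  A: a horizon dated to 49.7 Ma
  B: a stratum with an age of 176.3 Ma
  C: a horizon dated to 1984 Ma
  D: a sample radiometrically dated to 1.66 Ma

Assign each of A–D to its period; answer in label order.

Match each age against the start–end ranges in the excerpt: A = 49.7 Ma → Paleogene (66–23.03); B = 176.3 Ma → Jurassic (201.4–145); C = 1984 Ma → Orosirian (2050–1800); D = 1.66 Ma → Quaternary (2.58–0).

A — Paleogene; B — Jurassic; C — Orosirian; D — Quaternary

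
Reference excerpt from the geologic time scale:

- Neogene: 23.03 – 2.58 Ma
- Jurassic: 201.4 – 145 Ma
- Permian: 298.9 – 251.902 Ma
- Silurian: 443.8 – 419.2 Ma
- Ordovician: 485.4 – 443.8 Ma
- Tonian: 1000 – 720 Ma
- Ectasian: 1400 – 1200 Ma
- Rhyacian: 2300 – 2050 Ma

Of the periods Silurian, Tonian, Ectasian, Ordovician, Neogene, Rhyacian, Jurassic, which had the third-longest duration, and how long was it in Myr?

Durations: Silurian 24.6; Tonian 280; Ectasian 200; Ordovician 41.6; Neogene 20.45; Rhyacian 250; Jurassic 56.4 Myr.
Sorted longest-first: Tonian (280), Rhyacian (250), Ectasian (200), Jurassic (56.4), Ordovician (41.6), Silurian (24.6), Neogene (20.45).
The third longest is Ectasian at 200 Myr.

Ectasian, 200 million years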